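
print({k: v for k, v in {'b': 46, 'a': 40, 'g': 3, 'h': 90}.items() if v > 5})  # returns {'b': 46, 'a': 40, 'h': 90}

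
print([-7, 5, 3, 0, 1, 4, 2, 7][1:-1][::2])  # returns [5, 0, 4]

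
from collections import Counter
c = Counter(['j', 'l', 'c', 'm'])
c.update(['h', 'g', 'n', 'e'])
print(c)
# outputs Counter({'j': 1, 'l': 1, 'c': 1, 'm': 1, 'h': 1, 'g': 1, 'n': 1, 'e': 1})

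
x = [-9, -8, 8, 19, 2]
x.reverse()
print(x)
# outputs [2, 19, 8, -8, -9]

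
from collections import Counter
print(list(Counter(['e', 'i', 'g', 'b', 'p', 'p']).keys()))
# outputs ['e', 'i', 'g', 'b', 'p']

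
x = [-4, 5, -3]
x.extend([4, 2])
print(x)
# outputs [-4, 5, -3, 4, 2]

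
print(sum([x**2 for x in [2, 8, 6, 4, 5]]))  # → 145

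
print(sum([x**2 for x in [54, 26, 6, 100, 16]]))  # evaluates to 13884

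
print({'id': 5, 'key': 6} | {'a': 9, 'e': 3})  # {'id': 5, 'key': 6, 'a': 9, 'e': 3}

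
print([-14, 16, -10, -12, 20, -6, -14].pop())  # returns -14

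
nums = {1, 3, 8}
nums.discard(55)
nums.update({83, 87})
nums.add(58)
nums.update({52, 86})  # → {1, 3, 8, 52, 58, 83, 86, 87}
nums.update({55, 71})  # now {1, 3, 8, 52, 55, 58, 71, 83, 86, 87}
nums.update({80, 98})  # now {1, 3, 8, 52, 55, 58, 71, 80, 83, 86, 87, 98}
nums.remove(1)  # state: {3, 8, 52, 55, 58, 71, 80, 83, 86, 87, 98}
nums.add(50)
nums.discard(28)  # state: {3, 8, 50, 52, 55, 58, 71, 80, 83, 86, 87, 98}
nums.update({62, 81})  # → {3, 8, 50, 52, 55, 58, 62, 71, 80, 81, 83, 86, 87, 98}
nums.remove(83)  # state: {3, 8, 50, 52, 55, 58, 62, 71, 80, 81, 86, 87, 98}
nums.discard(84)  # {3, 8, 50, 52, 55, 58, 62, 71, 80, 81, 86, 87, 98}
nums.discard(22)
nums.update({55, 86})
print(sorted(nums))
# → [3, 8, 50, 52, 55, 58, 62, 71, 80, 81, 86, 87, 98]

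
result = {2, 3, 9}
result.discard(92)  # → {2, 3, 9}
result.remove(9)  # {2, 3}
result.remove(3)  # {2}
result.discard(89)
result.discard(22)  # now {2}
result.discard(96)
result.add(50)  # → {2, 50}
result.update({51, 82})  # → {2, 50, 51, 82}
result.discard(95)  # {2, 50, 51, 82}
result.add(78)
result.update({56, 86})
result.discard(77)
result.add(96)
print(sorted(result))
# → [2, 50, 51, 56, 78, 82, 86, 96]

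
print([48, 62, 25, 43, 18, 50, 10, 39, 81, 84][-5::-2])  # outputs [50, 43, 62]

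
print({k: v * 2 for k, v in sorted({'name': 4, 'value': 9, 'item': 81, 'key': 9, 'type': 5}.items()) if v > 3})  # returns {'item': 162, 'key': 18, 'name': 8, 'type': 10, 'value': 18}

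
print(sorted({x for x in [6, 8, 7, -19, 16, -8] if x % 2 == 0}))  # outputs [-8, 6, 8, 16]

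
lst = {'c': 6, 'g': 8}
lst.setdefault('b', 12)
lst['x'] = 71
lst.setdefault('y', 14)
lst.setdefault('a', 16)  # 16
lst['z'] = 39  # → {'c': 6, 'g': 8, 'b': 12, 'x': 71, 'y': 14, 'a': 16, 'z': 39}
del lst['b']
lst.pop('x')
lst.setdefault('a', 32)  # 16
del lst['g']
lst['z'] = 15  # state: {'c': 6, 'y': 14, 'a': 16, 'z': 15}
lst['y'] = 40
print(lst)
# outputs {'c': 6, 'y': 40, 'a': 16, 'z': 15}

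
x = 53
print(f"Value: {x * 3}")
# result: Value: 159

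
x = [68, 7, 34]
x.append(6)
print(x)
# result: [68, 7, 34, 6]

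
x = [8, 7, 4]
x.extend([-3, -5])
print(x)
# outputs [8, 7, 4, -3, -5]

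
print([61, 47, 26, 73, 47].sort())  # None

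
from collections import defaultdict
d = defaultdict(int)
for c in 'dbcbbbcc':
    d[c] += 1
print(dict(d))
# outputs {'d': 1, 'b': 4, 'c': 3}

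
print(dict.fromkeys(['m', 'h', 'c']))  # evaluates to {'m': None, 'h': None, 'c': None}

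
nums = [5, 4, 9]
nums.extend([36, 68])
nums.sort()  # [4, 5, 9, 36, 68]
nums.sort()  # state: [4, 5, 9, 36, 68]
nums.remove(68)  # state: [4, 5, 9, 36]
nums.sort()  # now [4, 5, 9, 36]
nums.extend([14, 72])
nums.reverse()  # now [72, 14, 36, 9, 5, 4]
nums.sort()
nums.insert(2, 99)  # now [4, 5, 99, 9, 14, 36, 72]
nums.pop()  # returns 72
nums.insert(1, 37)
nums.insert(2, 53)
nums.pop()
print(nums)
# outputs [4, 37, 53, 5, 99, 9, 14]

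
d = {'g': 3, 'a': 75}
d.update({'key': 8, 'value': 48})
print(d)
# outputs {'g': 3, 'a': 75, 'key': 8, 'value': 48}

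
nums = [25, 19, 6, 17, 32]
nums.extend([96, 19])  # [25, 19, 6, 17, 32, 96, 19]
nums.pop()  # 19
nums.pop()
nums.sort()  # [6, 17, 19, 25, 32]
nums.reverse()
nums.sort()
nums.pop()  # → 32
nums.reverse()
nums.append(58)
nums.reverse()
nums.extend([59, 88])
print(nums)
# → [58, 6, 17, 19, 25, 59, 88]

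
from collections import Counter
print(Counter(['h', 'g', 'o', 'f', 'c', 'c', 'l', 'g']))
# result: Counter({'g': 2, 'c': 2, 'h': 1, 'o': 1, 'f': 1, 'l': 1})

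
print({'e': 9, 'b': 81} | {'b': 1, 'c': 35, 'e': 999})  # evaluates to {'e': 999, 'b': 1, 'c': 35}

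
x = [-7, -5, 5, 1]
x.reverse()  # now [1, 5, -5, -7]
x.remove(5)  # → [1, -5, -7]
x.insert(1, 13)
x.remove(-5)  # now [1, 13, -7]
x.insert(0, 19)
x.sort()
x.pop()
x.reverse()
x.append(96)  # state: [13, 1, -7, 96]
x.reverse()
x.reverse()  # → [13, 1, -7, 96]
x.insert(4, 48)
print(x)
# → [13, 1, -7, 96, 48]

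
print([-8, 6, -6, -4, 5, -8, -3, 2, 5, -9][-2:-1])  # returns [5]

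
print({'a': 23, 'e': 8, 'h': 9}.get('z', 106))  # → 106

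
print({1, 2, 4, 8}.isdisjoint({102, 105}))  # True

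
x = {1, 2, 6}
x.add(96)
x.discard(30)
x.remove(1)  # {2, 6, 96}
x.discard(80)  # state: {2, 6, 96}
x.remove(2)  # {6, 96}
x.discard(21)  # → {6, 96}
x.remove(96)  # {6}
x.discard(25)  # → {6}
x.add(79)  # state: {6, 79}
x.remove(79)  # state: {6}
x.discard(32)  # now {6}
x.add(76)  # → {6, 76}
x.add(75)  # {6, 75, 76}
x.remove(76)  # {6, 75}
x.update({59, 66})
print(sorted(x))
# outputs [6, 59, 66, 75]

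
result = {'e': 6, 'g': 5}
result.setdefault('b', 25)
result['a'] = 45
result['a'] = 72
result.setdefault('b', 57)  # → 25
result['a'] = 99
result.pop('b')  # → 25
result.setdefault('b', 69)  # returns 69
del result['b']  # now {'e': 6, 'g': 5, 'a': 99}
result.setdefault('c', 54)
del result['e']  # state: {'g': 5, 'a': 99, 'c': 54}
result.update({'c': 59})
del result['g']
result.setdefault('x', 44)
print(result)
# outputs {'a': 99, 'c': 59, 'x': 44}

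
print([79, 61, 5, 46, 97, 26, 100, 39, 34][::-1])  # [34, 39, 100, 26, 97, 46, 5, 61, 79]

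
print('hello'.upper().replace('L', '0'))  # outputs HE00O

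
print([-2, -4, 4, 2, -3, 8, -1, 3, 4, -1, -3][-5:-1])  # [-1, 3, 4, -1]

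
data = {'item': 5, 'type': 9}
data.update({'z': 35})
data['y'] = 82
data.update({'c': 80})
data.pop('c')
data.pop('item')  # 5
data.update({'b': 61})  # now {'type': 9, 'z': 35, 'y': 82, 'b': 61}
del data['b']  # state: {'type': 9, 'z': 35, 'y': 82}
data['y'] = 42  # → {'type': 9, 'z': 35, 'y': 42}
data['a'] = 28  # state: {'type': 9, 'z': 35, 'y': 42, 'a': 28}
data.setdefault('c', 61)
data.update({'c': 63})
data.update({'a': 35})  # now {'type': 9, 'z': 35, 'y': 42, 'a': 35, 'c': 63}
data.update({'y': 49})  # {'type': 9, 'z': 35, 'y': 49, 'a': 35, 'c': 63}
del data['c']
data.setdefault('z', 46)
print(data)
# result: {'type': 9, 'z': 35, 'y': 49, 'a': 35}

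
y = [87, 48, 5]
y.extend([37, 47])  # [87, 48, 5, 37, 47]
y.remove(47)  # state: [87, 48, 5, 37]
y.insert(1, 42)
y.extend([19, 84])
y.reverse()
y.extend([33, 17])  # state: [84, 19, 37, 5, 48, 42, 87, 33, 17]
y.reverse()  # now [17, 33, 87, 42, 48, 5, 37, 19, 84]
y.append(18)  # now [17, 33, 87, 42, 48, 5, 37, 19, 84, 18]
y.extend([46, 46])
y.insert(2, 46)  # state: [17, 33, 46, 87, 42, 48, 5, 37, 19, 84, 18, 46, 46]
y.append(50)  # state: [17, 33, 46, 87, 42, 48, 5, 37, 19, 84, 18, 46, 46, 50]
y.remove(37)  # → [17, 33, 46, 87, 42, 48, 5, 19, 84, 18, 46, 46, 50]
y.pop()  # 50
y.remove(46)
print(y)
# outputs [17, 33, 87, 42, 48, 5, 19, 84, 18, 46, 46]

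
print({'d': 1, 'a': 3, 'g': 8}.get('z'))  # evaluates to None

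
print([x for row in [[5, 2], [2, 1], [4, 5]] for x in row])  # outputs [5, 2, 2, 1, 4, 5]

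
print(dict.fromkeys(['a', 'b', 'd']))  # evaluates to {'a': None, 'b': None, 'd': None}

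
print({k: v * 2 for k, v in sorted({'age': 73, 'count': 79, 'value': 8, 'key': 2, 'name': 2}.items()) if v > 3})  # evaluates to {'age': 146, 'count': 158, 'value': 16}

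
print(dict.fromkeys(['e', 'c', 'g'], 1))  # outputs {'e': 1, 'c': 1, 'g': 1}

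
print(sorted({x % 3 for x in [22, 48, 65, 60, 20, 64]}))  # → [0, 1, 2]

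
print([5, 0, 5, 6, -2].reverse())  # None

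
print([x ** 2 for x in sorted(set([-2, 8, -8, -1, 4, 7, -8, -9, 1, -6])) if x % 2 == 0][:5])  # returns [64, 36, 4, 16, 64]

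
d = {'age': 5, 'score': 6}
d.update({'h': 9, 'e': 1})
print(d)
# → {'age': 5, 'score': 6, 'h': 9, 'e': 1}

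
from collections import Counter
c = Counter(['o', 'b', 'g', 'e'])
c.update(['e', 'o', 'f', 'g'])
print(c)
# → Counter({'o': 2, 'g': 2, 'e': 2, 'b': 1, 'f': 1})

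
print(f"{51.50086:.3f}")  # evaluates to 51.501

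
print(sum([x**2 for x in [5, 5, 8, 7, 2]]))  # 167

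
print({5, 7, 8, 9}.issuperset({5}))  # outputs True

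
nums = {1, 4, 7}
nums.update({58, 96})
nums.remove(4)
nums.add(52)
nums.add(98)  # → {1, 7, 52, 58, 96, 98}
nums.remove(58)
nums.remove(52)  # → {1, 7, 96, 98}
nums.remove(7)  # {1, 96, 98}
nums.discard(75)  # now {1, 96, 98}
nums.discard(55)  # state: {1, 96, 98}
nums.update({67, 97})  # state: {1, 67, 96, 97, 98}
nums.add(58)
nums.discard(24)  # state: {1, 58, 67, 96, 97, 98}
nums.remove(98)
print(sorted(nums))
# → [1, 58, 67, 96, 97]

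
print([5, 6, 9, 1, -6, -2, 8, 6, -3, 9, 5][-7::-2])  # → [-6, 9, 5]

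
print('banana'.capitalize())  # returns Banana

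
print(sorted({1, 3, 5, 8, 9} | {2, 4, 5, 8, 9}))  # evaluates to [1, 2, 3, 4, 5, 8, 9]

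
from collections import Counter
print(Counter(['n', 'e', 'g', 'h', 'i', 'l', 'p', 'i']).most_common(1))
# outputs [('i', 2)]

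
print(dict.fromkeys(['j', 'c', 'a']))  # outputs {'j': None, 'c': None, 'a': None}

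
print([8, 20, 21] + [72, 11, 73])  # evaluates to [8, 20, 21, 72, 11, 73]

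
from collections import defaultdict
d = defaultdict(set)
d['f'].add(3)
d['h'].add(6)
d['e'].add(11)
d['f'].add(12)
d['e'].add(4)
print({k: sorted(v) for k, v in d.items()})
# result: {'f': [3, 12], 'h': [6], 'e': [4, 11]}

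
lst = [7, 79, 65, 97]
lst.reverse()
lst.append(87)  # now [97, 65, 79, 7, 87]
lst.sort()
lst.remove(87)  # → [7, 65, 79, 97]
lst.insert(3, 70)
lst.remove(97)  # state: [7, 65, 79, 70]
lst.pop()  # 70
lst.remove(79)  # [7, 65]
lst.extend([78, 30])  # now [7, 65, 78, 30]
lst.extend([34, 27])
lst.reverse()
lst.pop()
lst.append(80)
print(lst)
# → [27, 34, 30, 78, 65, 80]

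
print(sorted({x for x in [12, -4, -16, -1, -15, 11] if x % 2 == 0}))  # [-16, -4, 12]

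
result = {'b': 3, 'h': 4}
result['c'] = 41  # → {'b': 3, 'h': 4, 'c': 41}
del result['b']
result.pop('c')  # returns 41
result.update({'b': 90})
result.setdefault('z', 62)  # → 62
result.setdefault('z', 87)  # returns 62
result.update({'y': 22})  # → {'h': 4, 'b': 90, 'z': 62, 'y': 22}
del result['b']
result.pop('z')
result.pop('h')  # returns 4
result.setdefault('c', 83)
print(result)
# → {'y': 22, 'c': 83}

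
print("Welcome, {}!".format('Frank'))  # Welcome, Frank!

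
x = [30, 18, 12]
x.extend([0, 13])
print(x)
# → [30, 18, 12, 0, 13]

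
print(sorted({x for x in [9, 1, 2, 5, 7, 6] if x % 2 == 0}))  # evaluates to [2, 6]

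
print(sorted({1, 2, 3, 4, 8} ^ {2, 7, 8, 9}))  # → [1, 3, 4, 7, 9]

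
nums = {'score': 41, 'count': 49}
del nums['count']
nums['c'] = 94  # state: {'score': 41, 'c': 94}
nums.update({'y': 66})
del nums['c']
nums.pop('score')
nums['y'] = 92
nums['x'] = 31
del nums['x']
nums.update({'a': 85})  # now {'y': 92, 'a': 85}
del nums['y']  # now {'a': 85}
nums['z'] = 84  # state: {'a': 85, 'z': 84}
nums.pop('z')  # 84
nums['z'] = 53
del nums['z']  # {'a': 85}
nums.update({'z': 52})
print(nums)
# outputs {'a': 85, 'z': 52}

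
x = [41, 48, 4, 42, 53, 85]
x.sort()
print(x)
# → [4, 41, 42, 48, 53, 85]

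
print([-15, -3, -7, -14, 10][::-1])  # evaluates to [10, -14, -7, -3, -15]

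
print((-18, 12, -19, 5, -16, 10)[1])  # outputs 12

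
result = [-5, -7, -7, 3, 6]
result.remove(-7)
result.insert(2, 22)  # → [-5, -7, 22, 3, 6]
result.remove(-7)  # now [-5, 22, 3, 6]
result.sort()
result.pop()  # 22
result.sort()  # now [-5, 3, 6]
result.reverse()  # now [6, 3, -5]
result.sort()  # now [-5, 3, 6]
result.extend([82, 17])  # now [-5, 3, 6, 82, 17]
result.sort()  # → [-5, 3, 6, 17, 82]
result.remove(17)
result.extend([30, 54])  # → [-5, 3, 6, 82, 30, 54]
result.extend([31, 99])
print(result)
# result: [-5, 3, 6, 82, 30, 54, 31, 99]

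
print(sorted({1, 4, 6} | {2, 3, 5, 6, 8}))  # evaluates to [1, 2, 3, 4, 5, 6, 8]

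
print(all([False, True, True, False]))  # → False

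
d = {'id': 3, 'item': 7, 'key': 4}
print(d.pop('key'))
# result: 4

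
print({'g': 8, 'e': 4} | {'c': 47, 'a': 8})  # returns {'g': 8, 'e': 4, 'c': 47, 'a': 8}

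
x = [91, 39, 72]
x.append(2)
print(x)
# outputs [91, 39, 72, 2]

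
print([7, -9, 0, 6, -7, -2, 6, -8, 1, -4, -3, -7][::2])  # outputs [7, 0, -7, 6, 1, -3]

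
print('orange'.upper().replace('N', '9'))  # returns ORA9GE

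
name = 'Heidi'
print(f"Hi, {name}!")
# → Hi, Heidi!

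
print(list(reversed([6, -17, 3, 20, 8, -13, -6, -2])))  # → [-2, -6, -13, 8, 20, 3, -17, 6]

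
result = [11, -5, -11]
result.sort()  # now [-11, -5, 11]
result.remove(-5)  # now [-11, 11]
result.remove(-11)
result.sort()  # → [11]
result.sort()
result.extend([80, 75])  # [11, 80, 75]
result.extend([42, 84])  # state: [11, 80, 75, 42, 84]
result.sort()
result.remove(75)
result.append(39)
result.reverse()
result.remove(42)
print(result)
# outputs [39, 84, 80, 11]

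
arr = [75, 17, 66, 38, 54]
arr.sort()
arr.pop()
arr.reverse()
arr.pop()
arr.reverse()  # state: [38, 54, 66]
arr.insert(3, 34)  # [38, 54, 66, 34]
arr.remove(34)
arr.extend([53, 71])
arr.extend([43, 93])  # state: [38, 54, 66, 53, 71, 43, 93]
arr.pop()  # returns 93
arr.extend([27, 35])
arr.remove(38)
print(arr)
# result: [54, 66, 53, 71, 43, 27, 35]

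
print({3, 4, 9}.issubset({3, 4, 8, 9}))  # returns True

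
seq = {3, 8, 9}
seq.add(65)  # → {3, 8, 9, 65}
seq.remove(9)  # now {3, 8, 65}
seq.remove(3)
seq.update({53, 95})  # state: {8, 53, 65, 95}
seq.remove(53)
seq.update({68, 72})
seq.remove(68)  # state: {8, 65, 72, 95}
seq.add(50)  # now {8, 50, 65, 72, 95}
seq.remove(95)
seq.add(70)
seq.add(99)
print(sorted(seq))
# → [8, 50, 65, 70, 72, 99]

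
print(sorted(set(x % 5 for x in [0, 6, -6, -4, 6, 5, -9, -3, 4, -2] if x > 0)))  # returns [0, 1, 4]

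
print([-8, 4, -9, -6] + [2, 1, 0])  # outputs [-8, 4, -9, -6, 2, 1, 0]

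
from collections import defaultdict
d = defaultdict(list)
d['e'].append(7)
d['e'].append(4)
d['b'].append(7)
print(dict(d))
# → {'e': [7, 4], 'b': [7]}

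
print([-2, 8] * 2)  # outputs [-2, 8, -2, 8]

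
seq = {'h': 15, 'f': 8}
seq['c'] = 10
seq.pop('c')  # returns 10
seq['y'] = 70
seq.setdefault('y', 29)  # 70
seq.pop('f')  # 8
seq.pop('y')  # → 70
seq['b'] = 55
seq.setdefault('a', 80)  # 80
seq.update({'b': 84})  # {'h': 15, 'b': 84, 'a': 80}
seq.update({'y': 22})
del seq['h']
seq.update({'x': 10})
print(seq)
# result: {'b': 84, 'a': 80, 'y': 22, 'x': 10}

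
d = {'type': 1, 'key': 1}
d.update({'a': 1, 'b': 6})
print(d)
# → {'type': 1, 'key': 1, 'a': 1, 'b': 6}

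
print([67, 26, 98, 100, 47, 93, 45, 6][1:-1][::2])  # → [26, 100, 93]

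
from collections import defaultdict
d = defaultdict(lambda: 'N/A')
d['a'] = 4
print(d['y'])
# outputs N/A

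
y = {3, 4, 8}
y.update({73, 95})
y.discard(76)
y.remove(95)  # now {3, 4, 8, 73}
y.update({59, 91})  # {3, 4, 8, 59, 73, 91}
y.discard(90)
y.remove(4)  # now {3, 8, 59, 73, 91}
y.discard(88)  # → {3, 8, 59, 73, 91}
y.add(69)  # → {3, 8, 59, 69, 73, 91}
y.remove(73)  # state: {3, 8, 59, 69, 91}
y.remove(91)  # {3, 8, 59, 69}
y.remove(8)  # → {3, 59, 69}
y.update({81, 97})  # {3, 59, 69, 81, 97}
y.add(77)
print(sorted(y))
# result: [3, 59, 69, 77, 81, 97]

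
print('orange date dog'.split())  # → ['orange', 'date', 'dog']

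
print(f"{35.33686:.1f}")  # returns 35.3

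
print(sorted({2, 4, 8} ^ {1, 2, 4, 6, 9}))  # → [1, 6, 8, 9]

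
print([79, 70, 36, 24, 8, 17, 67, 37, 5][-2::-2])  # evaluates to [37, 17, 24, 70]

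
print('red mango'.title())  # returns Red Mango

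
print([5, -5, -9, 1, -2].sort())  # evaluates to None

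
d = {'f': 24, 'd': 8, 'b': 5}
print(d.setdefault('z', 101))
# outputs 101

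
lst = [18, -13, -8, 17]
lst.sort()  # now [-13, -8, 17, 18]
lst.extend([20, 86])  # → [-13, -8, 17, 18, 20, 86]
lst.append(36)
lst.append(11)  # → [-13, -8, 17, 18, 20, 86, 36, 11]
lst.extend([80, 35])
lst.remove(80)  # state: [-13, -8, 17, 18, 20, 86, 36, 11, 35]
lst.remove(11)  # [-13, -8, 17, 18, 20, 86, 36, 35]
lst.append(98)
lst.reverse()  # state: [98, 35, 36, 86, 20, 18, 17, -8, -13]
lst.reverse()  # [-13, -8, 17, 18, 20, 86, 36, 35, 98]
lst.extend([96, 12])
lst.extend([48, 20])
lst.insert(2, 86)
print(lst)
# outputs [-13, -8, 86, 17, 18, 20, 86, 36, 35, 98, 96, 12, 48, 20]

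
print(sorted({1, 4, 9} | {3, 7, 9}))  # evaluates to [1, 3, 4, 7, 9]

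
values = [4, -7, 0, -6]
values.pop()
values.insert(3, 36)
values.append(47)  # [4, -7, 0, 36, 47]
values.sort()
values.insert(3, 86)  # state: [-7, 0, 4, 86, 36, 47]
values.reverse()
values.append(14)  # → [47, 36, 86, 4, 0, -7, 14]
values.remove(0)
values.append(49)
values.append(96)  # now [47, 36, 86, 4, -7, 14, 49, 96]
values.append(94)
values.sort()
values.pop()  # 96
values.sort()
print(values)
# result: [-7, 4, 14, 36, 47, 49, 86, 94]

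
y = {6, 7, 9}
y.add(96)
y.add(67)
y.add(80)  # {6, 7, 9, 67, 80, 96}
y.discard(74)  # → {6, 7, 9, 67, 80, 96}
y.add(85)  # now {6, 7, 9, 67, 80, 85, 96}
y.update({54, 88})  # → {6, 7, 9, 54, 67, 80, 85, 88, 96}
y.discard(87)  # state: {6, 7, 9, 54, 67, 80, 85, 88, 96}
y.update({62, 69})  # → {6, 7, 9, 54, 62, 67, 69, 80, 85, 88, 96}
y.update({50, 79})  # {6, 7, 9, 50, 54, 62, 67, 69, 79, 80, 85, 88, 96}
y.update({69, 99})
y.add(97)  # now {6, 7, 9, 50, 54, 62, 67, 69, 79, 80, 85, 88, 96, 97, 99}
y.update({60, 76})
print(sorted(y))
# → [6, 7, 9, 50, 54, 60, 62, 67, 69, 76, 79, 80, 85, 88, 96, 97, 99]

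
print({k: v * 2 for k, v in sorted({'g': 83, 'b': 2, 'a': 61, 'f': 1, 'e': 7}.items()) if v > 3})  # {'a': 122, 'e': 14, 'g': 166}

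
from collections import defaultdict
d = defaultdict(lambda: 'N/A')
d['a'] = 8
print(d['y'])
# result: N/A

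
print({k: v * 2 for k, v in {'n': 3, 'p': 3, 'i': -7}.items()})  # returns {'n': 6, 'p': 6, 'i': -14}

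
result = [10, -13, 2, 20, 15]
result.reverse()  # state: [15, 20, 2, -13, 10]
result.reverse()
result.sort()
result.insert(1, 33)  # [-13, 33, 2, 10, 15, 20]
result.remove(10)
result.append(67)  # [-13, 33, 2, 15, 20, 67]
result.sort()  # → [-13, 2, 15, 20, 33, 67]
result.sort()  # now [-13, 2, 15, 20, 33, 67]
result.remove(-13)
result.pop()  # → 67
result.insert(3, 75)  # [2, 15, 20, 75, 33]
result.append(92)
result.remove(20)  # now [2, 15, 75, 33, 92]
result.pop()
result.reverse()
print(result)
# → [33, 75, 15, 2]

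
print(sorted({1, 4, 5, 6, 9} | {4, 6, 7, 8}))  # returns [1, 4, 5, 6, 7, 8, 9]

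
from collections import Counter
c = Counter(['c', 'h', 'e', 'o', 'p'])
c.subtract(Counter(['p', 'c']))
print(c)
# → Counter({'h': 1, 'e': 1, 'o': 1, 'c': 0, 'p': 0})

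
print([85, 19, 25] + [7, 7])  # [85, 19, 25, 7, 7]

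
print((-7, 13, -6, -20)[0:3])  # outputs (-7, 13, -6)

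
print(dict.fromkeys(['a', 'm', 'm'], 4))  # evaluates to {'a': 4, 'm': 4}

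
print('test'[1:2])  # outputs e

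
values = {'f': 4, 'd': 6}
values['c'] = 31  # {'f': 4, 'd': 6, 'c': 31}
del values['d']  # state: {'f': 4, 'c': 31}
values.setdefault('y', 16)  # 16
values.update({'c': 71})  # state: {'f': 4, 'c': 71, 'y': 16}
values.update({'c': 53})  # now {'f': 4, 'c': 53, 'y': 16}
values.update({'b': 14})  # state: {'f': 4, 'c': 53, 'y': 16, 'b': 14}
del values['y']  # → {'f': 4, 'c': 53, 'b': 14}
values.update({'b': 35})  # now {'f': 4, 'c': 53, 'b': 35}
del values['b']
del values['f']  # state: {'c': 53}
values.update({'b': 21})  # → {'c': 53, 'b': 21}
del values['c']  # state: {'b': 21}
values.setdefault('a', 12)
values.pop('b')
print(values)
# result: {'a': 12}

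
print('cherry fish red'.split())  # ['cherry', 'fish', 'red']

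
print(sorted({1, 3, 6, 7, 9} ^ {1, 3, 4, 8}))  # [4, 6, 7, 8, 9]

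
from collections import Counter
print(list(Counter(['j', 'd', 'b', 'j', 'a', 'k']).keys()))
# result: ['j', 'd', 'b', 'a', 'k']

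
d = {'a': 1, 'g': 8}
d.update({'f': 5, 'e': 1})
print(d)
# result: {'a': 1, 'g': 8, 'f': 5, 'e': 1}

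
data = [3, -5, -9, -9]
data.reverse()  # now [-9, -9, -5, 3]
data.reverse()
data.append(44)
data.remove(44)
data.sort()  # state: [-9, -9, -5, 3]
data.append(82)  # [-9, -9, -5, 3, 82]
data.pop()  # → 82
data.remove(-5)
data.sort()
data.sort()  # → [-9, -9, 3]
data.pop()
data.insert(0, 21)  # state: [21, -9, -9]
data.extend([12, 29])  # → [21, -9, -9, 12, 29]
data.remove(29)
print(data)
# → [21, -9, -9, 12]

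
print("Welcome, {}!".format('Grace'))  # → Welcome, Grace!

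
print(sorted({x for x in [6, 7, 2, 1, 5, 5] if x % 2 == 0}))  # [2, 6]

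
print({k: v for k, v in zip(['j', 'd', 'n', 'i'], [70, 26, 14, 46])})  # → {'j': 70, 'd': 26, 'n': 14, 'i': 46}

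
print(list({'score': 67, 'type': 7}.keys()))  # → ['score', 'type']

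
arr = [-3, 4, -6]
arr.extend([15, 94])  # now [-3, 4, -6, 15, 94]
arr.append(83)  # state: [-3, 4, -6, 15, 94, 83]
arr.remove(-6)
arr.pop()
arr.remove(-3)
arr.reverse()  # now [94, 15, 4]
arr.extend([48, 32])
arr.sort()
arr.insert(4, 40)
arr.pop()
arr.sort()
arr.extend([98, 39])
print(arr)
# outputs [4, 15, 32, 40, 48, 98, 39]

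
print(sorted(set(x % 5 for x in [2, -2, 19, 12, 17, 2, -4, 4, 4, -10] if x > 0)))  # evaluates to [2, 4]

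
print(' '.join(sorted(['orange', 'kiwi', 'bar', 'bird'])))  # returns bar bird kiwi orange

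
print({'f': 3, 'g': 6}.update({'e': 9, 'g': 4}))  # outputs None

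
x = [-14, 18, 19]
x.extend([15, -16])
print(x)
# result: [-14, 18, 19, 15, -16]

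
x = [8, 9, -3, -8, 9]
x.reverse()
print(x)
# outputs [9, -8, -3, 9, 8]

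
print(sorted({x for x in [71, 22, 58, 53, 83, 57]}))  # [22, 53, 57, 58, 71, 83]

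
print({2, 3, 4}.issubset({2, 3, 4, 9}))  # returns True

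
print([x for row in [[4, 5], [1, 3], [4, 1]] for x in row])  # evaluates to [4, 5, 1, 3, 4, 1]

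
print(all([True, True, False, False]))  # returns False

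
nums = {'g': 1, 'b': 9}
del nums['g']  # {'b': 9}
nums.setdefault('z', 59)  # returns 59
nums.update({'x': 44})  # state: {'b': 9, 'z': 59, 'x': 44}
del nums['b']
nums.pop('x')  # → 44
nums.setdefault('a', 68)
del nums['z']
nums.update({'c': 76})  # {'a': 68, 'c': 76}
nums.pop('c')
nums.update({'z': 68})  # {'a': 68, 'z': 68}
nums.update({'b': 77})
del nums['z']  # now {'a': 68, 'b': 77}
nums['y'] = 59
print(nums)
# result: {'a': 68, 'b': 77, 'y': 59}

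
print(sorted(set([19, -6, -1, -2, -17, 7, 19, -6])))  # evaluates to [-17, -6, -2, -1, 7, 19]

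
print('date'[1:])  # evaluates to ate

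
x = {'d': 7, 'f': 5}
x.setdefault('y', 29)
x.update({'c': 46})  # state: {'d': 7, 'f': 5, 'y': 29, 'c': 46}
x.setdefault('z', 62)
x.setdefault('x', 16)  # 16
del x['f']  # {'d': 7, 'y': 29, 'c': 46, 'z': 62, 'x': 16}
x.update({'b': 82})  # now {'d': 7, 'y': 29, 'c': 46, 'z': 62, 'x': 16, 'b': 82}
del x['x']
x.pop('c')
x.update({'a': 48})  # {'d': 7, 'y': 29, 'z': 62, 'b': 82, 'a': 48}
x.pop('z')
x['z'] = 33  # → {'d': 7, 'y': 29, 'b': 82, 'a': 48, 'z': 33}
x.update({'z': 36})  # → {'d': 7, 'y': 29, 'b': 82, 'a': 48, 'z': 36}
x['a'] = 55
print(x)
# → {'d': 7, 'y': 29, 'b': 82, 'a': 55, 'z': 36}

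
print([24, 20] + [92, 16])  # [24, 20, 92, 16]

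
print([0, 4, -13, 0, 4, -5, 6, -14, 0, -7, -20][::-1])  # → [-20, -7, 0, -14, 6, -5, 4, 0, -13, 4, 0]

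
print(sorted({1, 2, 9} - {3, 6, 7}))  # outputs [1, 2, 9]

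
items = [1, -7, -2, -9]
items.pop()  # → -9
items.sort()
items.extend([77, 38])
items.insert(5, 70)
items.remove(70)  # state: [-7, -2, 1, 77, 38]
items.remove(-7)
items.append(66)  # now [-2, 1, 77, 38, 66]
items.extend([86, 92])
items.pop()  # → 92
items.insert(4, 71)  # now [-2, 1, 77, 38, 71, 66, 86]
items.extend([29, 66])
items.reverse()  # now [66, 29, 86, 66, 71, 38, 77, 1, -2]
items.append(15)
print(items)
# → [66, 29, 86, 66, 71, 38, 77, 1, -2, 15]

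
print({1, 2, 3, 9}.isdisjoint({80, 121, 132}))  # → True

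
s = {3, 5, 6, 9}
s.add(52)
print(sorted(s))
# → [3, 5, 6, 9, 52]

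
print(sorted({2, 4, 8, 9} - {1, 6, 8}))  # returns [2, 4, 9]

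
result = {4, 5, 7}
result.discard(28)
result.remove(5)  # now {4, 7}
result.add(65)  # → {4, 7, 65}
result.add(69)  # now {4, 7, 65, 69}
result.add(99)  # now {4, 7, 65, 69, 99}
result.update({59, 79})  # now {4, 7, 59, 65, 69, 79, 99}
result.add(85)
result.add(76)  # {4, 7, 59, 65, 69, 76, 79, 85, 99}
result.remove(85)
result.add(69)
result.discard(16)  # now {4, 7, 59, 65, 69, 76, 79, 99}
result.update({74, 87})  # {4, 7, 59, 65, 69, 74, 76, 79, 87, 99}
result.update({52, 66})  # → {4, 7, 52, 59, 65, 66, 69, 74, 76, 79, 87, 99}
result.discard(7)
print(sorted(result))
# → [4, 52, 59, 65, 66, 69, 74, 76, 79, 87, 99]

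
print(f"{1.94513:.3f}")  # 1.945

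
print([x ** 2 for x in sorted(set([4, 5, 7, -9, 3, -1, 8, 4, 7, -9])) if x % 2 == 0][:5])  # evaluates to [16, 64]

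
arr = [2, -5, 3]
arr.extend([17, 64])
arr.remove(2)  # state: [-5, 3, 17, 64]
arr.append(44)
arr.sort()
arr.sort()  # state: [-5, 3, 17, 44, 64]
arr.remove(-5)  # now [3, 17, 44, 64]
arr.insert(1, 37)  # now [3, 37, 17, 44, 64]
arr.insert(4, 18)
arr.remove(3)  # [37, 17, 44, 18, 64]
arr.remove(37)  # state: [17, 44, 18, 64]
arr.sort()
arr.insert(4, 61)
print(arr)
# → [17, 18, 44, 64, 61]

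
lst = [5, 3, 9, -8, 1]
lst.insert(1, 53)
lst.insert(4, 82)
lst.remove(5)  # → [53, 3, 9, 82, -8, 1]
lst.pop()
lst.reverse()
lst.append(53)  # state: [-8, 82, 9, 3, 53, 53]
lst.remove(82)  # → [-8, 9, 3, 53, 53]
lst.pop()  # 53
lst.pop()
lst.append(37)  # [-8, 9, 3, 37]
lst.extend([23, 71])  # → [-8, 9, 3, 37, 23, 71]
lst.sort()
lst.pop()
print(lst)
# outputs [-8, 3, 9, 23, 37]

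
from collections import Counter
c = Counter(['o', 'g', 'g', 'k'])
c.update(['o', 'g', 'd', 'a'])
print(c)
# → Counter({'g': 3, 'o': 2, 'k': 1, 'd': 1, 'a': 1})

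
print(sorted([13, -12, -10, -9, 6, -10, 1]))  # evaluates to [-12, -10, -10, -9, 1, 6, 13]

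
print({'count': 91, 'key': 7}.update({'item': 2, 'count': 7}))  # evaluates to None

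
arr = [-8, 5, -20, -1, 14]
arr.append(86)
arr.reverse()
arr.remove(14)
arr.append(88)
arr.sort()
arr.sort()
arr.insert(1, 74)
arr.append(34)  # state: [-20, 74, -8, -1, 5, 86, 88, 34]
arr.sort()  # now [-20, -8, -1, 5, 34, 74, 86, 88]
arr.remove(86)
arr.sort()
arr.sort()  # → [-20, -8, -1, 5, 34, 74, 88]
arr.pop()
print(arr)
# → [-20, -8, -1, 5, 34, 74]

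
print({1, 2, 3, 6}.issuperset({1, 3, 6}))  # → True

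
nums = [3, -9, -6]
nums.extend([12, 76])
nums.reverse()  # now [76, 12, -6, -9, 3]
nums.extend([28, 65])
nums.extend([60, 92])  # [76, 12, -6, -9, 3, 28, 65, 60, 92]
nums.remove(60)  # [76, 12, -6, -9, 3, 28, 65, 92]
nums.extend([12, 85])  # [76, 12, -6, -9, 3, 28, 65, 92, 12, 85]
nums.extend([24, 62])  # [76, 12, -6, -9, 3, 28, 65, 92, 12, 85, 24, 62]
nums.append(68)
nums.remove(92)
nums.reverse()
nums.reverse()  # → [76, 12, -6, -9, 3, 28, 65, 12, 85, 24, 62, 68]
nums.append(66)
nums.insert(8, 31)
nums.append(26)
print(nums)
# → [76, 12, -6, -9, 3, 28, 65, 12, 31, 85, 24, 62, 68, 66, 26]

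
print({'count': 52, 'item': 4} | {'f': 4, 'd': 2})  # {'count': 52, 'item': 4, 'f': 4, 'd': 2}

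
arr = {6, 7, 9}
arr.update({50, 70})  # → {6, 7, 9, 50, 70}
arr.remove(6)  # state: {7, 9, 50, 70}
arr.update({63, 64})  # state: {7, 9, 50, 63, 64, 70}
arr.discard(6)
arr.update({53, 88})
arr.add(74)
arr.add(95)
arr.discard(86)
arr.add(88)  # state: {7, 9, 50, 53, 63, 64, 70, 74, 88, 95}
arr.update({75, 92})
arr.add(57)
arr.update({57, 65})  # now {7, 9, 50, 53, 57, 63, 64, 65, 70, 74, 75, 88, 92, 95}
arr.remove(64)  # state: {7, 9, 50, 53, 57, 63, 65, 70, 74, 75, 88, 92, 95}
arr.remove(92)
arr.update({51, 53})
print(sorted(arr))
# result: [7, 9, 50, 51, 53, 57, 63, 65, 70, 74, 75, 88, 95]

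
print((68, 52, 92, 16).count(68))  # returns 1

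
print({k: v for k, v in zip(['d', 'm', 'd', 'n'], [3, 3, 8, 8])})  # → {'d': 8, 'm': 3, 'n': 8}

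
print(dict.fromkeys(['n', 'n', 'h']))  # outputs {'n': None, 'h': None}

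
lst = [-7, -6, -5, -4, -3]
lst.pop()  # -3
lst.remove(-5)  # [-7, -6, -4]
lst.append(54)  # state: [-7, -6, -4, 54]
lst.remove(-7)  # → [-6, -4, 54]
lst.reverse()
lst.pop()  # -6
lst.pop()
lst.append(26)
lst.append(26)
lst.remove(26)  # [54, 26]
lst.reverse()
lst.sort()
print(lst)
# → [26, 54]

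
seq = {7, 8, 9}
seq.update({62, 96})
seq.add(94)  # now {7, 8, 9, 62, 94, 96}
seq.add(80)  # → {7, 8, 9, 62, 80, 94, 96}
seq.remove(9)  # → {7, 8, 62, 80, 94, 96}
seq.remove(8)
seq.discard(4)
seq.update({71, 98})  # {7, 62, 71, 80, 94, 96, 98}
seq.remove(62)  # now {7, 71, 80, 94, 96, 98}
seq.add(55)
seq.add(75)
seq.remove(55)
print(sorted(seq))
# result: [7, 71, 75, 80, 94, 96, 98]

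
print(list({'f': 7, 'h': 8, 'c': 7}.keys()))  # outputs ['f', 'h', 'c']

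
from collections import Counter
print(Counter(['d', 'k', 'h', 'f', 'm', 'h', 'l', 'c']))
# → Counter({'h': 2, 'd': 1, 'k': 1, 'f': 1, 'm': 1, 'l': 1, 'c': 1})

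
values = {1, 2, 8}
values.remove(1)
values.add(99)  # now {2, 8, 99}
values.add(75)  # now {2, 8, 75, 99}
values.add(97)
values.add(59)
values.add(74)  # {2, 8, 59, 74, 75, 97, 99}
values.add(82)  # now {2, 8, 59, 74, 75, 82, 97, 99}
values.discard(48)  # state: {2, 8, 59, 74, 75, 82, 97, 99}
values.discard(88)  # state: {2, 8, 59, 74, 75, 82, 97, 99}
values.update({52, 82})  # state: {2, 8, 52, 59, 74, 75, 82, 97, 99}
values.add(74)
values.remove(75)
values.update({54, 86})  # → {2, 8, 52, 54, 59, 74, 82, 86, 97, 99}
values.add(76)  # {2, 8, 52, 54, 59, 74, 76, 82, 86, 97, 99}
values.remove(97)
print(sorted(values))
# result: [2, 8, 52, 54, 59, 74, 76, 82, 86, 99]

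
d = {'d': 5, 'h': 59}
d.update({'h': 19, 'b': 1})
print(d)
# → {'d': 5, 'h': 19, 'b': 1}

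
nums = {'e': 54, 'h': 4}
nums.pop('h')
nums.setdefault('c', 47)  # 47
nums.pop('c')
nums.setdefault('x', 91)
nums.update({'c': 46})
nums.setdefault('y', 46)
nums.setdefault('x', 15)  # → 91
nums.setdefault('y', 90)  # 46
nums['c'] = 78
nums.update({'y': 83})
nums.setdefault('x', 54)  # 91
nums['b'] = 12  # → {'e': 54, 'x': 91, 'c': 78, 'y': 83, 'b': 12}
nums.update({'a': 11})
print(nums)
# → {'e': 54, 'x': 91, 'c': 78, 'y': 83, 'b': 12, 'a': 11}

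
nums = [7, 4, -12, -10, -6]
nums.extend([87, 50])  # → [7, 4, -12, -10, -6, 87, 50]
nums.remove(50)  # [7, 4, -12, -10, -6, 87]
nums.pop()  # 87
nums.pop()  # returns -6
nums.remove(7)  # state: [4, -12, -10]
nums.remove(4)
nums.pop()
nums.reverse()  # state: [-12]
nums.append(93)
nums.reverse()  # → [93, -12]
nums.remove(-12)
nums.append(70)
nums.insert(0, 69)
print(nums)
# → [69, 93, 70]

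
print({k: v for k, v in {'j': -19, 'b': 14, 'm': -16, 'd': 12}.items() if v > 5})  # {'b': 14, 'd': 12}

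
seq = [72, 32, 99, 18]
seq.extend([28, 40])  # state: [72, 32, 99, 18, 28, 40]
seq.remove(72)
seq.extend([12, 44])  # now [32, 99, 18, 28, 40, 12, 44]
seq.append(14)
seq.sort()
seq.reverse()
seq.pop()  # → 12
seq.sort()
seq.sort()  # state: [14, 18, 28, 32, 40, 44, 99]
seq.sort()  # [14, 18, 28, 32, 40, 44, 99]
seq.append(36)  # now [14, 18, 28, 32, 40, 44, 99, 36]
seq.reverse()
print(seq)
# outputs [36, 99, 44, 40, 32, 28, 18, 14]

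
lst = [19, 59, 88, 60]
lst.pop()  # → 60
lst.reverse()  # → [88, 59, 19]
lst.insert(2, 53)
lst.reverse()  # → [19, 53, 59, 88]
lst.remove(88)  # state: [19, 53, 59]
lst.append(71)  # [19, 53, 59, 71]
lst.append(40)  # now [19, 53, 59, 71, 40]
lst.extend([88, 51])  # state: [19, 53, 59, 71, 40, 88, 51]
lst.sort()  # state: [19, 40, 51, 53, 59, 71, 88]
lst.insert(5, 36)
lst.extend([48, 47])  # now [19, 40, 51, 53, 59, 36, 71, 88, 48, 47]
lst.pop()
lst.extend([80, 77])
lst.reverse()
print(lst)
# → [77, 80, 48, 88, 71, 36, 59, 53, 51, 40, 19]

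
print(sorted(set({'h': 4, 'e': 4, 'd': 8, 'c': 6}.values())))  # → [4, 6, 8]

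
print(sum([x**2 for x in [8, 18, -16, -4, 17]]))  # 949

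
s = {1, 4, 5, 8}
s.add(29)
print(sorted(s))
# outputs [1, 4, 5, 8, 29]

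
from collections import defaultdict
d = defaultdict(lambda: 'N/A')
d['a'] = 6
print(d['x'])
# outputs N/A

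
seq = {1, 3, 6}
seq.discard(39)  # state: {1, 3, 6}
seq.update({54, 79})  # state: {1, 3, 6, 54, 79}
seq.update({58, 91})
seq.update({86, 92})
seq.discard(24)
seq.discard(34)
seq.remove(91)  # {1, 3, 6, 54, 58, 79, 86, 92}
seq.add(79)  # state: {1, 3, 6, 54, 58, 79, 86, 92}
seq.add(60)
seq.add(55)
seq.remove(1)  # {3, 6, 54, 55, 58, 60, 79, 86, 92}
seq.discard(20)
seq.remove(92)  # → {3, 6, 54, 55, 58, 60, 79, 86}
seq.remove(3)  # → {6, 54, 55, 58, 60, 79, 86}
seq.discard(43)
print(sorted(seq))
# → [6, 54, 55, 58, 60, 79, 86]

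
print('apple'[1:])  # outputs pple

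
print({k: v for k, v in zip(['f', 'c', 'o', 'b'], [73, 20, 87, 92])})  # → {'f': 73, 'c': 20, 'o': 87, 'b': 92}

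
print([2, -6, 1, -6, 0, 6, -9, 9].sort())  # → None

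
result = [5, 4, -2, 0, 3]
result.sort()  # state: [-2, 0, 3, 4, 5]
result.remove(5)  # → [-2, 0, 3, 4]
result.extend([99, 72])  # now [-2, 0, 3, 4, 99, 72]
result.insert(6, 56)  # [-2, 0, 3, 4, 99, 72, 56]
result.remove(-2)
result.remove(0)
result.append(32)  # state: [3, 4, 99, 72, 56, 32]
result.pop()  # 32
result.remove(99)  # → [3, 4, 72, 56]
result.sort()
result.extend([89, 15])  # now [3, 4, 56, 72, 89, 15]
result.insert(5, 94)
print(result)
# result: [3, 4, 56, 72, 89, 94, 15]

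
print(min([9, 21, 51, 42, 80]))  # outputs 9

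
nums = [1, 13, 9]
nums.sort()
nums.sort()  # [1, 9, 13]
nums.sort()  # [1, 9, 13]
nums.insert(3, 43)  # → [1, 9, 13, 43]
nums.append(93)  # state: [1, 9, 13, 43, 93]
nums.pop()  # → 93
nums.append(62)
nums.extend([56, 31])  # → [1, 9, 13, 43, 62, 56, 31]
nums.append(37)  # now [1, 9, 13, 43, 62, 56, 31, 37]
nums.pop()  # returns 37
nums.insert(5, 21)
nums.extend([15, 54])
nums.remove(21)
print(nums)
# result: [1, 9, 13, 43, 62, 56, 31, 15, 54]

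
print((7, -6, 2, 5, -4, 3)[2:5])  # (2, 5, -4)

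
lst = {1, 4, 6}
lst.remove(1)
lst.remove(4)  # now {6}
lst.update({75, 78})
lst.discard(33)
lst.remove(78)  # {6, 75}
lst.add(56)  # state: {6, 56, 75}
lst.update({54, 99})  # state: {6, 54, 56, 75, 99}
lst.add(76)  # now {6, 54, 56, 75, 76, 99}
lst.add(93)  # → {6, 54, 56, 75, 76, 93, 99}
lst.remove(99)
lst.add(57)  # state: {6, 54, 56, 57, 75, 76, 93}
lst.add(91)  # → {6, 54, 56, 57, 75, 76, 91, 93}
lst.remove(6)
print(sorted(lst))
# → [54, 56, 57, 75, 76, 91, 93]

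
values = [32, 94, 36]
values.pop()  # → 36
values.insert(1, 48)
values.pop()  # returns 94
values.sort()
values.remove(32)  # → [48]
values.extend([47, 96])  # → [48, 47, 96]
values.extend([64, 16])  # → [48, 47, 96, 64, 16]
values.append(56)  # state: [48, 47, 96, 64, 16, 56]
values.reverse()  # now [56, 16, 64, 96, 47, 48]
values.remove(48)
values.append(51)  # [56, 16, 64, 96, 47, 51]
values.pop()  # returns 51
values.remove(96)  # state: [56, 16, 64, 47]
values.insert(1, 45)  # [56, 45, 16, 64, 47]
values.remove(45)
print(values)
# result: [56, 16, 64, 47]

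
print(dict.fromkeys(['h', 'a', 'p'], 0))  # {'h': 0, 'a': 0, 'p': 0}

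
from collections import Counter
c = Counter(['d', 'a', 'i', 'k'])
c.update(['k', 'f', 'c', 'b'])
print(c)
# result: Counter({'k': 2, 'd': 1, 'a': 1, 'i': 1, 'f': 1, 'c': 1, 'b': 1})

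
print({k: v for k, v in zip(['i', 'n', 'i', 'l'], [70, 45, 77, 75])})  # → {'i': 77, 'n': 45, 'l': 75}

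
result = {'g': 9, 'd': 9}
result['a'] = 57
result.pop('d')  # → 9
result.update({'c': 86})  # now {'g': 9, 'a': 57, 'c': 86}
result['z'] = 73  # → {'g': 9, 'a': 57, 'c': 86, 'z': 73}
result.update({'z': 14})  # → {'g': 9, 'a': 57, 'c': 86, 'z': 14}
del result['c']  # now {'g': 9, 'a': 57, 'z': 14}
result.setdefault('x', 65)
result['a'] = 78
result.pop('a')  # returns 78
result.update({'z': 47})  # {'g': 9, 'z': 47, 'x': 65}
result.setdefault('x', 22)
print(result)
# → {'g': 9, 'z': 47, 'x': 65}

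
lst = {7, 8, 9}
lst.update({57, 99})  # {7, 8, 9, 57, 99}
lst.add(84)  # {7, 8, 9, 57, 84, 99}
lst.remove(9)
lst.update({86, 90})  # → {7, 8, 57, 84, 86, 90, 99}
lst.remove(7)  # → {8, 57, 84, 86, 90, 99}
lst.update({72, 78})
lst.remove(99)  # {8, 57, 72, 78, 84, 86, 90}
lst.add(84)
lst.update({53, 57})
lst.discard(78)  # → {8, 53, 57, 72, 84, 86, 90}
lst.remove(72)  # {8, 53, 57, 84, 86, 90}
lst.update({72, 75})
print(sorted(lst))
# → [8, 53, 57, 72, 75, 84, 86, 90]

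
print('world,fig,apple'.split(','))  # ['world', 'fig', 'apple']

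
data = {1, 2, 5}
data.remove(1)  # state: {2, 5}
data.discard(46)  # {2, 5}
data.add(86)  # {2, 5, 86}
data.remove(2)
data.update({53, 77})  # {5, 53, 77, 86}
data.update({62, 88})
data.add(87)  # {5, 53, 62, 77, 86, 87, 88}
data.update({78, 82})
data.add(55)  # {5, 53, 55, 62, 77, 78, 82, 86, 87, 88}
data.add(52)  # {5, 52, 53, 55, 62, 77, 78, 82, 86, 87, 88}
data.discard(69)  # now {5, 52, 53, 55, 62, 77, 78, 82, 86, 87, 88}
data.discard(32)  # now {5, 52, 53, 55, 62, 77, 78, 82, 86, 87, 88}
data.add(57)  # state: {5, 52, 53, 55, 57, 62, 77, 78, 82, 86, 87, 88}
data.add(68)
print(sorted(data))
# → [5, 52, 53, 55, 57, 62, 68, 77, 78, 82, 86, 87, 88]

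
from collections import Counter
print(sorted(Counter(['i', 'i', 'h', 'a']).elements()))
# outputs ['a', 'h', 'i', 'i']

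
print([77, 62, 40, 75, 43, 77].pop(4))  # 43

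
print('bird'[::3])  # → bd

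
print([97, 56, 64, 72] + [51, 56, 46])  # [97, 56, 64, 72, 51, 56, 46]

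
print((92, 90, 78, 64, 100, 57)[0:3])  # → (92, 90, 78)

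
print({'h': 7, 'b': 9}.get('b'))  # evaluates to 9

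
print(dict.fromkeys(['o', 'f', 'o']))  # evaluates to {'o': None, 'f': None}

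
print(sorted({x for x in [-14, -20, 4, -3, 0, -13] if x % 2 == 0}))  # [-20, -14, 0, 4]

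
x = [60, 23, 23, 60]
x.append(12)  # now [60, 23, 23, 60, 12]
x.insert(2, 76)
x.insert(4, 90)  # [60, 23, 76, 23, 90, 60, 12]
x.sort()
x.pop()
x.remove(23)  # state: [12, 23, 60, 60, 76]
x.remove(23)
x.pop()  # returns 76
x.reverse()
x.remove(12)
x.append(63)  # [60, 60, 63]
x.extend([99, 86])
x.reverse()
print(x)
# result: [86, 99, 63, 60, 60]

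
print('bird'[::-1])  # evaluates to drib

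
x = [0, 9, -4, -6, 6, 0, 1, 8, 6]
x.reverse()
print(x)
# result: [6, 8, 1, 0, 6, -6, -4, 9, 0]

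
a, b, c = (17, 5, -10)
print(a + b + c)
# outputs 12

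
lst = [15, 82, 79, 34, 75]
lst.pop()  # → 75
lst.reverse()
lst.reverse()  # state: [15, 82, 79, 34]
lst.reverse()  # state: [34, 79, 82, 15]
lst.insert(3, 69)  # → [34, 79, 82, 69, 15]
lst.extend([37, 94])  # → [34, 79, 82, 69, 15, 37, 94]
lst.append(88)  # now [34, 79, 82, 69, 15, 37, 94, 88]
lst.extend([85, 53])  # [34, 79, 82, 69, 15, 37, 94, 88, 85, 53]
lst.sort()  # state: [15, 34, 37, 53, 69, 79, 82, 85, 88, 94]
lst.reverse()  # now [94, 88, 85, 82, 79, 69, 53, 37, 34, 15]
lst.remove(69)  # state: [94, 88, 85, 82, 79, 53, 37, 34, 15]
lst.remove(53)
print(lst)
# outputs [94, 88, 85, 82, 79, 37, 34, 15]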